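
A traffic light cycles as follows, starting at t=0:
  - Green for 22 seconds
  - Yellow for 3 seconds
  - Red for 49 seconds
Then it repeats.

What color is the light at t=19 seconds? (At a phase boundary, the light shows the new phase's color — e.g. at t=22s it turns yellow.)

Answer: green

Derivation:
Cycle length = 22 + 3 + 49 = 74s
t = 19, phase_t = 19 mod 74 = 19
19 < 22 (green end) → GREEN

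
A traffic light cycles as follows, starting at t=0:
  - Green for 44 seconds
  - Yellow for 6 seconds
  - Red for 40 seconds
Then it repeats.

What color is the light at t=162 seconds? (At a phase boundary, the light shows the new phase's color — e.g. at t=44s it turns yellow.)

Answer: red

Derivation:
Cycle length = 44 + 6 + 40 = 90s
t = 162, phase_t = 162 mod 90 = 72
72 >= 50 → RED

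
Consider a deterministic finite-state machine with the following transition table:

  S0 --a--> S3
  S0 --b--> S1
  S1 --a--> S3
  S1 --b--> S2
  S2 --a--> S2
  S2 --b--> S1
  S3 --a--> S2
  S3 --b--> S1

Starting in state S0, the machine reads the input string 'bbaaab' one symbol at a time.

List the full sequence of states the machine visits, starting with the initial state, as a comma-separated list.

Start: S0
  read 'b': S0 --b--> S1
  read 'b': S1 --b--> S2
  read 'a': S2 --a--> S2
  read 'a': S2 --a--> S2
  read 'a': S2 --a--> S2
  read 'b': S2 --b--> S1

Answer: S0, S1, S2, S2, S2, S2, S1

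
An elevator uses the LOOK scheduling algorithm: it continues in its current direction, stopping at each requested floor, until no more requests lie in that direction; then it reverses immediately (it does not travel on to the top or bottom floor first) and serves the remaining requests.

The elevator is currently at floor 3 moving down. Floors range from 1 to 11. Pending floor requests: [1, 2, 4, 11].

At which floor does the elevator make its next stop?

Current floor: 3, direction: down
Requests above: [4, 11]
Requests below: [1, 2]
Moving down and requests lie below → nearest below is max([1, 2]) = 2

Answer: 2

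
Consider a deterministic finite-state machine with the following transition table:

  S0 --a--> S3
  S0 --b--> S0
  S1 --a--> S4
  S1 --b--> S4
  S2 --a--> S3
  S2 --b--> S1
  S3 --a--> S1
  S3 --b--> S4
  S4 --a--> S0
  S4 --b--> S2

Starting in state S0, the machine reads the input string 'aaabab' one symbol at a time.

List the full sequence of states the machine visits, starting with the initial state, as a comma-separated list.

Start: S0
  read 'a': S0 --a--> S3
  read 'a': S3 --a--> S1
  read 'a': S1 --a--> S4
  read 'b': S4 --b--> S2
  read 'a': S2 --a--> S3
  read 'b': S3 --b--> S4

Answer: S0, S3, S1, S4, S2, S3, S4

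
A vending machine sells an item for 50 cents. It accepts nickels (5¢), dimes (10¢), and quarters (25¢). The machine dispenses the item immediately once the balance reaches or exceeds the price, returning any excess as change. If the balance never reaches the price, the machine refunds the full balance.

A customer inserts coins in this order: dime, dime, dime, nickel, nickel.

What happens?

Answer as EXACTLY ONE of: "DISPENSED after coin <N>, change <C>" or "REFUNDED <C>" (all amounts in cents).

Answer: REFUNDED 40

Derivation:
Price: 50¢
Coin 1 (dime, 10¢): balance = 10¢
Coin 2 (dime, 10¢): balance = 20¢
Coin 3 (dime, 10¢): balance = 30¢
Coin 4 (nickel, 5¢): balance = 35¢
Coin 5 (nickel, 5¢): balance = 40¢
All coins inserted, balance 40¢ < price 50¢ → REFUND 40¢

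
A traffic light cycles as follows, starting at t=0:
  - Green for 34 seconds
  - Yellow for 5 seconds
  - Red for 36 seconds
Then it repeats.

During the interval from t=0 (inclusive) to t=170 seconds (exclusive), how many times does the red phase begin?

Answer: 2

Derivation:
Cycle = 34+5+36 = 75s
red phase starts at t = k*75 + 39 for k=0,1,2,...
Need k*75+39 < 170 → k < 1.747
k ∈ {0, ..., 1} → 2 starts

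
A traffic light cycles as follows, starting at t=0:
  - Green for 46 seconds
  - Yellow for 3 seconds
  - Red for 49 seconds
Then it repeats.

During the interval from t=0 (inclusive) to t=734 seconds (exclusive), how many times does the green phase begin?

Answer: 8

Derivation:
Cycle = 46+3+49 = 98s
green phase starts at t = k*98 + 0 for k=0,1,2,...
Need k*98+0 < 734 → k < 7.490
k ∈ {0, ..., 7} → 8 starts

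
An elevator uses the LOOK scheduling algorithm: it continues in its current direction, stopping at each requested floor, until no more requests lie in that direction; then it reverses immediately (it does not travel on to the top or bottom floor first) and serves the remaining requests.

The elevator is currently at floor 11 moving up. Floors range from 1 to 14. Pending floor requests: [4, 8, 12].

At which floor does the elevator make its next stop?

Answer: 12

Derivation:
Current floor: 11, direction: up
Requests above: [12]
Requests below: [4, 8]
Moving up and requests lie above → nearest above is min([12]) = 12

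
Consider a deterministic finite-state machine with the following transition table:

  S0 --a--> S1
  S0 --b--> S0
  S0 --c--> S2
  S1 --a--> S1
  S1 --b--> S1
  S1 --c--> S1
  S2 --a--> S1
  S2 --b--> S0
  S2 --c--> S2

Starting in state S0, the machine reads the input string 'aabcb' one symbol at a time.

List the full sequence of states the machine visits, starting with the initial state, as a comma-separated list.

Start: S0
  read 'a': S0 --a--> S1
  read 'a': S1 --a--> S1
  read 'b': S1 --b--> S1
  read 'c': S1 --c--> S1
  read 'b': S1 --b--> S1

Answer: S0, S1, S1, S1, S1, S1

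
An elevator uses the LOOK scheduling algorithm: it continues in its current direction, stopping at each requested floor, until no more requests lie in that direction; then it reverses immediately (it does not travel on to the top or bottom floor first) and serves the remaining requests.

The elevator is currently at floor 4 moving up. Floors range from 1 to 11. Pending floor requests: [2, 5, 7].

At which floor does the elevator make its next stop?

Current floor: 4, direction: up
Requests above: [5, 7]
Requests below: [2]
Moving up and requests lie above → nearest above is min([5, 7]) = 5

Answer: 5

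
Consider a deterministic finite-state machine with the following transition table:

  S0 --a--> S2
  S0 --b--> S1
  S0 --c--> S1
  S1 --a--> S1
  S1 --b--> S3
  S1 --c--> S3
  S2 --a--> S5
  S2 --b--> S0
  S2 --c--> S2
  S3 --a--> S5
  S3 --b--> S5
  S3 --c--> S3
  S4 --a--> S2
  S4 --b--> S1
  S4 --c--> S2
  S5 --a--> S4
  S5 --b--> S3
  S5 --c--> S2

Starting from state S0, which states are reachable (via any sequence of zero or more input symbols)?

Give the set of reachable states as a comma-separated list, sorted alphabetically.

Answer: S0, S1, S2, S3, S4, S5

Derivation:
BFS from S0:
  visit S0: S0--a-->S2 (new), S0--b-->S1 (new), S0--c-->S1 (seen)
  visit S2: S2--a-->S5 (new), S2--b-->S0 (seen), S2--c-->S2 (seen)
  visit S1: S1--a-->S1 (seen), S1--b-->S3 (new), S1--c-->S3 (seen)
  visit S5: S5--a-->S4 (new), S5--b-->S3 (seen), S5--c-->S2 (seen)
  visit S3: S3--a-->S5 (seen), S3--b-->S5 (seen), S3--c-->S3 (seen)
  visit S4: S4--a-->S2 (seen), S4--b-->S1 (seen), S4--c-->S2 (seen)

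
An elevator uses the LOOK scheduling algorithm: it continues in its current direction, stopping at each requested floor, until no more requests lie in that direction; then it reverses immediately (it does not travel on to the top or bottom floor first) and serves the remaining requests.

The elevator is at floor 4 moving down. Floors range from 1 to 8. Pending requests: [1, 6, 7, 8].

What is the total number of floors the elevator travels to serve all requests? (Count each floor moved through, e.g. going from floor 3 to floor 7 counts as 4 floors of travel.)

Answer: 10

Derivation:
Start at floor 4 moving down, LOOK stop order: [1, 6, 7, 8]
  4 → 1: |1-4| = 3, total = 3
  1 → 6: |6-1| = 5, total = 8
  6 → 7: |7-6| = 1, total = 9
  7 → 8: |8-7| = 1, total = 10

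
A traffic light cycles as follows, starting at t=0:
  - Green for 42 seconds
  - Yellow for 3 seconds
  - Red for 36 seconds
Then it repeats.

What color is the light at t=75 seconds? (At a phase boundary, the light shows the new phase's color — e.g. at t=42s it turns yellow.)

Answer: red

Derivation:
Cycle length = 42 + 3 + 36 = 81s
t = 75, phase_t = 75 mod 81 = 75
75 >= 45 → RED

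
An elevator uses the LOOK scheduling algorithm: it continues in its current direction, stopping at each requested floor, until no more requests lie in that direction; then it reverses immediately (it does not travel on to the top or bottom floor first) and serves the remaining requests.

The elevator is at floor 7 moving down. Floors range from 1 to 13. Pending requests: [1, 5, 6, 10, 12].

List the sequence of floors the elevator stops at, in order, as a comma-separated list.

Current: 7, moving DOWN
Serve below first (descending): [6, 5, 1]
Then reverse, serve above (ascending): [10, 12]

Answer: 6, 5, 1, 10, 12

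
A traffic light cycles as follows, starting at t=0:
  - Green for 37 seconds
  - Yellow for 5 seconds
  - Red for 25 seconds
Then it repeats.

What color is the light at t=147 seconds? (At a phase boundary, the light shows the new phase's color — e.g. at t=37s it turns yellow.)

Cycle length = 37 + 5 + 25 = 67s
t = 147, phase_t = 147 mod 67 = 13
13 < 37 (green end) → GREEN

Answer: green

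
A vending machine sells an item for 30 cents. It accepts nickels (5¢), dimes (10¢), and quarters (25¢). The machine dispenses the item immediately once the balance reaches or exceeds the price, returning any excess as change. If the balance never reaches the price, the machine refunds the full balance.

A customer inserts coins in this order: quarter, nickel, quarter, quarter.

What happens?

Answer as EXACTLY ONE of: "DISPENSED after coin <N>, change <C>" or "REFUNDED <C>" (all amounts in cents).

Price: 30¢
Coin 1 (quarter, 25¢): balance = 25¢
Coin 2 (nickel, 5¢): balance = 30¢
  → balance >= price → DISPENSE, change = 30 - 30 = 0¢

Answer: DISPENSED after coin 2, change 0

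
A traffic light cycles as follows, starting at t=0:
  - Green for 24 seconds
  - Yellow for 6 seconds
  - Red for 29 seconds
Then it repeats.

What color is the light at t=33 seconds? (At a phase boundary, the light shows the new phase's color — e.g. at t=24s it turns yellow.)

Cycle length = 24 + 6 + 29 = 59s
t = 33, phase_t = 33 mod 59 = 33
33 >= 30 → RED

Answer: red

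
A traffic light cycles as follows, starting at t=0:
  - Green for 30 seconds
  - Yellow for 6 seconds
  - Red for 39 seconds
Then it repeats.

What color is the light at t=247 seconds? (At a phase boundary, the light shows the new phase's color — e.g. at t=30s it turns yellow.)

Answer: green

Derivation:
Cycle length = 30 + 6 + 39 = 75s
t = 247, phase_t = 247 mod 75 = 22
22 < 30 (green end) → GREEN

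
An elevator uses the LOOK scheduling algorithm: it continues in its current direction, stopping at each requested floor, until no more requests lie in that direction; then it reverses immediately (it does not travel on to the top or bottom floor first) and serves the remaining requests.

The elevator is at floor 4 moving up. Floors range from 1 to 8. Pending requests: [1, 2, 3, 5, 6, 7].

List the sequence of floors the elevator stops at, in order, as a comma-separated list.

Current: 4, moving UP
Serve above first (ascending): [5, 6, 7]
Then reverse, serve below (descending): [3, 2, 1]

Answer: 5, 6, 7, 3, 2, 1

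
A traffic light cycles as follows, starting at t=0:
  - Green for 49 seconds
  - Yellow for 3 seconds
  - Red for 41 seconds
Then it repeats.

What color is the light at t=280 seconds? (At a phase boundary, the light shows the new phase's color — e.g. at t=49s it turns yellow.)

Cycle length = 49 + 3 + 41 = 93s
t = 280, phase_t = 280 mod 93 = 1
1 < 49 (green end) → GREEN

Answer: green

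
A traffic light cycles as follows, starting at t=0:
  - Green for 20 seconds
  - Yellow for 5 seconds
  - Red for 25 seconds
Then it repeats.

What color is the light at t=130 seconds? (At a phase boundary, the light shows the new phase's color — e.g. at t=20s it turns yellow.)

Cycle length = 20 + 5 + 25 = 50s
t = 130, phase_t = 130 mod 50 = 30
30 >= 25 → RED

Answer: red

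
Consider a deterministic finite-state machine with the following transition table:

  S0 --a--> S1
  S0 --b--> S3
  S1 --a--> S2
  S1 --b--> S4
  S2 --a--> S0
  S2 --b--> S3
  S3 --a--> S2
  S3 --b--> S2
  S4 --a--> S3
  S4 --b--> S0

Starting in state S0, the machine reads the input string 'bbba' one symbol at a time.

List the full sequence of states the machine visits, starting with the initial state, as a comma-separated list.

Start: S0
  read 'b': S0 --b--> S3
  read 'b': S3 --b--> S2
  read 'b': S2 --b--> S3
  read 'a': S3 --a--> S2

Answer: S0, S3, S2, S3, S2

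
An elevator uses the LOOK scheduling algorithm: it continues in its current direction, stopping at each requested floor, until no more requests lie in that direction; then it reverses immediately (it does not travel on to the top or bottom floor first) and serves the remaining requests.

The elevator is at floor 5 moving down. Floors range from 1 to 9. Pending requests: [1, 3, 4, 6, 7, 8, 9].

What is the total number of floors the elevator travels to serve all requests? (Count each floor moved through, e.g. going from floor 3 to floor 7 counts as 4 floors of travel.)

Start at floor 5 moving down, LOOK stop order: [4, 3, 1, 6, 7, 8, 9]
  5 → 4: |4-5| = 1, total = 1
  4 → 3: |3-4| = 1, total = 2
  3 → 1: |1-3| = 2, total = 4
  1 → 6: |6-1| = 5, total = 9
  6 → 7: |7-6| = 1, total = 10
  7 → 8: |8-7| = 1, total = 11
  8 → 9: |9-8| = 1, total = 12

Answer: 12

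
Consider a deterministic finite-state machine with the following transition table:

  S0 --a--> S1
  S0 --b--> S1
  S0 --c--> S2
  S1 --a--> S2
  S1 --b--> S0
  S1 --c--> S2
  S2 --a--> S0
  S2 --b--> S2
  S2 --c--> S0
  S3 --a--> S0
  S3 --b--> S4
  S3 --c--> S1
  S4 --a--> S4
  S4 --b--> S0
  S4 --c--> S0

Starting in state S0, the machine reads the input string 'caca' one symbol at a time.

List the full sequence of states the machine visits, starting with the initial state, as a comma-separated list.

Answer: S0, S2, S0, S2, S0

Derivation:
Start: S0
  read 'c': S0 --c--> S2
  read 'a': S2 --a--> S0
  read 'c': S0 --c--> S2
  read 'a': S2 --a--> S0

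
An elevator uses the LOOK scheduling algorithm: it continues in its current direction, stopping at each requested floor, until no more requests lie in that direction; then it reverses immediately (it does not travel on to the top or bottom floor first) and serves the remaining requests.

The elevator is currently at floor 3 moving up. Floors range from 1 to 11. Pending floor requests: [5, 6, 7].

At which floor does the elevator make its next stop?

Current floor: 3, direction: up
Requests above: [5, 6, 7]
Requests below: []
Moving up and requests lie above → nearest above is min([5, 6, 7]) = 5

Answer: 5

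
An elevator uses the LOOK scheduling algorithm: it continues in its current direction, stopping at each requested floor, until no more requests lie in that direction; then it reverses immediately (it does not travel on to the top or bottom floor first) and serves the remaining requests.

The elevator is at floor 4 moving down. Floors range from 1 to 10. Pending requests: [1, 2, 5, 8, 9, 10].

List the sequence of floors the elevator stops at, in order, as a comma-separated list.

Answer: 2, 1, 5, 8, 9, 10

Derivation:
Current: 4, moving DOWN
Serve below first (descending): [2, 1]
Then reverse, serve above (ascending): [5, 8, 9, 10]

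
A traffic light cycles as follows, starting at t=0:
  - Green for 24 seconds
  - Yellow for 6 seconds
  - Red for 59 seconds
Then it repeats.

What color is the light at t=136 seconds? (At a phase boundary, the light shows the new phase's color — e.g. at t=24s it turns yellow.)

Cycle length = 24 + 6 + 59 = 89s
t = 136, phase_t = 136 mod 89 = 47
47 >= 30 → RED

Answer: red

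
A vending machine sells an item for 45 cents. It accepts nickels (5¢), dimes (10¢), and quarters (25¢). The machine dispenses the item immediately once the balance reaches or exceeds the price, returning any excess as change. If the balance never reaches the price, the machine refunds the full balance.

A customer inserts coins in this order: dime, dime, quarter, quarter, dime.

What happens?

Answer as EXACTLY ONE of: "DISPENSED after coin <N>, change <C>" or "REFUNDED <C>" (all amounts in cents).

Answer: DISPENSED after coin 3, change 0

Derivation:
Price: 45¢
Coin 1 (dime, 10¢): balance = 10¢
Coin 2 (dime, 10¢): balance = 20¢
Coin 3 (quarter, 25¢): balance = 45¢
  → balance >= price → DISPENSE, change = 45 - 45 = 0¢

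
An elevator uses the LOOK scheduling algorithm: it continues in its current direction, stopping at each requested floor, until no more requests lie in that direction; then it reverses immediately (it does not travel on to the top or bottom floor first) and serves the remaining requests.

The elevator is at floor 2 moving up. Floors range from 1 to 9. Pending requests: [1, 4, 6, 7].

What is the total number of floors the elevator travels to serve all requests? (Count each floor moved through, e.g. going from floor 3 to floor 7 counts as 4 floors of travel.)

Start at floor 2 moving up, LOOK stop order: [4, 6, 7, 1]
  2 → 4: |4-2| = 2, total = 2
  4 → 6: |6-4| = 2, total = 4
  6 → 7: |7-6| = 1, total = 5
  7 → 1: |1-7| = 6, total = 11

Answer: 11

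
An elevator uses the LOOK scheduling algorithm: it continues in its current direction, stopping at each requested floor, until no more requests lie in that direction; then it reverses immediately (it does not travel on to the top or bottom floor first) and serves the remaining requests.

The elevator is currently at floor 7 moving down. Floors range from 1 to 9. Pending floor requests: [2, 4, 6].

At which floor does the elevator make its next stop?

Answer: 6

Derivation:
Current floor: 7, direction: down
Requests above: []
Requests below: [2, 4, 6]
Moving down and requests lie below → nearest below is max([2, 4, 6]) = 6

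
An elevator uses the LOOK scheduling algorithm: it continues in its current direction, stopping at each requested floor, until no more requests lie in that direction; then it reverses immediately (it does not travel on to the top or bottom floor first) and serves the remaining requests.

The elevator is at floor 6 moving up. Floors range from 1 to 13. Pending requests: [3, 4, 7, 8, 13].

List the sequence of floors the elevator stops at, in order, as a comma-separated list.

Current: 6, moving UP
Serve above first (ascending): [7, 8, 13]
Then reverse, serve below (descending): [4, 3]

Answer: 7, 8, 13, 4, 3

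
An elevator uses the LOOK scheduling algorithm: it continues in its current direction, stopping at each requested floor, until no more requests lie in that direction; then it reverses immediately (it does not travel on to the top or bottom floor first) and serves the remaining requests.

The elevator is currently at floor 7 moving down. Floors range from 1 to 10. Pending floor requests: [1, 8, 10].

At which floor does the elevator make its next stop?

Current floor: 7, direction: down
Requests above: [8, 10]
Requests below: [1]
Moving down and requests lie below → nearest below is max([1]) = 1

Answer: 1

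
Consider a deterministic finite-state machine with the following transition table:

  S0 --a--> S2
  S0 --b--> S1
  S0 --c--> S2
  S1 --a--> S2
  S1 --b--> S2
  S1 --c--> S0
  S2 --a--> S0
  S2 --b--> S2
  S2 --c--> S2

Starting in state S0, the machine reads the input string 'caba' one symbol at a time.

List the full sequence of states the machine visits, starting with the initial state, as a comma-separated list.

Start: S0
  read 'c': S0 --c--> S2
  read 'a': S2 --a--> S0
  read 'b': S0 --b--> S1
  read 'a': S1 --a--> S2

Answer: S0, S2, S0, S1, S2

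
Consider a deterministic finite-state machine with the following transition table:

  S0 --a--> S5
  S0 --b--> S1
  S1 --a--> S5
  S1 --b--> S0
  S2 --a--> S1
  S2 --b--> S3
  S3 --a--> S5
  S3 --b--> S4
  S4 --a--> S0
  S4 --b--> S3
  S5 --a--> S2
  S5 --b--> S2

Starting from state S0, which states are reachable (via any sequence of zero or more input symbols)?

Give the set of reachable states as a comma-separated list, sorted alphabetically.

Answer: S0, S1, S2, S3, S4, S5

Derivation:
BFS from S0:
  visit S0: S0--a-->S5 (new), S0--b-->S1 (new)
  visit S5: S5--a-->S2 (new), S5--b-->S2 (seen)
  visit S1: S1--a-->S5 (seen), S1--b-->S0 (seen)
  visit S2: S2--a-->S1 (seen), S2--b-->S3 (new)
  visit S3: S3--a-->S5 (seen), S3--b-->S4 (new)
  visit S4: S4--a-->S0 (seen), S4--b-->S3 (seen)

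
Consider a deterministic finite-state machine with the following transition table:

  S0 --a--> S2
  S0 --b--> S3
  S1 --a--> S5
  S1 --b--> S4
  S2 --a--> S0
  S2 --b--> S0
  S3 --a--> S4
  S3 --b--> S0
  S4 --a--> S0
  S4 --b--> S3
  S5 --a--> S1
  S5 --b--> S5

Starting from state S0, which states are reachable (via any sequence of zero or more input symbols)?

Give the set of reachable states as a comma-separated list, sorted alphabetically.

Answer: S0, S2, S3, S4

Derivation:
BFS from S0:
  visit S0: S0--a-->S2 (new), S0--b-->S3 (new)
  visit S2: S2--a-->S0 (seen), S2--b-->S0 (seen)
  visit S3: S3--a-->S4 (new), S3--b-->S0 (seen)
  visit S4: S4--a-->S0 (seen), S4--b-->S3 (seen)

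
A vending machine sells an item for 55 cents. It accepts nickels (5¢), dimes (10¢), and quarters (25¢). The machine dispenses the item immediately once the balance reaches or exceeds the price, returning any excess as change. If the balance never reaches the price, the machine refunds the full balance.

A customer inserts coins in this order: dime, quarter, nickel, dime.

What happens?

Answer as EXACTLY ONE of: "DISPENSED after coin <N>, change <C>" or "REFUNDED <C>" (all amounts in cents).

Price: 55¢
Coin 1 (dime, 10¢): balance = 10¢
Coin 2 (quarter, 25¢): balance = 35¢
Coin 3 (nickel, 5¢): balance = 40¢
Coin 4 (dime, 10¢): balance = 50¢
All coins inserted, balance 50¢ < price 55¢ → REFUND 50¢

Answer: REFUNDED 50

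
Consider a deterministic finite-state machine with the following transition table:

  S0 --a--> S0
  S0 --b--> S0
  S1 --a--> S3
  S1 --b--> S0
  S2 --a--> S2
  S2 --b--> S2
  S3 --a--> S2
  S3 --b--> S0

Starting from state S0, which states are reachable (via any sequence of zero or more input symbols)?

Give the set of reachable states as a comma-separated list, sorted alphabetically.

Answer: S0

Derivation:
BFS from S0:
  visit S0: S0--a-->S0 (seen), S0--b-->S0 (seen)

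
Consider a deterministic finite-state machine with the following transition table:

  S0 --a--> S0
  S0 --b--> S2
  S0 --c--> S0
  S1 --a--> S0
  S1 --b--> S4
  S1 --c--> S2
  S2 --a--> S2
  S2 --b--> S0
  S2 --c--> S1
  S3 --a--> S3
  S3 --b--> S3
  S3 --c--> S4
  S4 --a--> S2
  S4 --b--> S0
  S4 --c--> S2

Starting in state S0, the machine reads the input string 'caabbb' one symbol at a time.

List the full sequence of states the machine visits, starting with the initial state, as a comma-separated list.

Answer: S0, S0, S0, S0, S2, S0, S2

Derivation:
Start: S0
  read 'c': S0 --c--> S0
  read 'a': S0 --a--> S0
  read 'a': S0 --a--> S0
  read 'b': S0 --b--> S2
  read 'b': S2 --b--> S0
  read 'b': S0 --b--> S2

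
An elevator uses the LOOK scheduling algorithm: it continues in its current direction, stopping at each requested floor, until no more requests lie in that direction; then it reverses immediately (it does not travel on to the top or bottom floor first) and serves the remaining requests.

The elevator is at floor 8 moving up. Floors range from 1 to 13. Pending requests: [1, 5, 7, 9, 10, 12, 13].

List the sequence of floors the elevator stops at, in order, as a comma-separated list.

Answer: 9, 10, 12, 13, 7, 5, 1

Derivation:
Current: 8, moving UP
Serve above first (ascending): [9, 10, 12, 13]
Then reverse, serve below (descending): [7, 5, 1]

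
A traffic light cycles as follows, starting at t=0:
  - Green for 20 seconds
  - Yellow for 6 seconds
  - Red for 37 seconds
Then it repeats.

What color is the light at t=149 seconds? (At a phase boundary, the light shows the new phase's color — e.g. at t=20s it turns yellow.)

Cycle length = 20 + 6 + 37 = 63s
t = 149, phase_t = 149 mod 63 = 23
20 <= 23 < 26 (yellow end) → YELLOW

Answer: yellow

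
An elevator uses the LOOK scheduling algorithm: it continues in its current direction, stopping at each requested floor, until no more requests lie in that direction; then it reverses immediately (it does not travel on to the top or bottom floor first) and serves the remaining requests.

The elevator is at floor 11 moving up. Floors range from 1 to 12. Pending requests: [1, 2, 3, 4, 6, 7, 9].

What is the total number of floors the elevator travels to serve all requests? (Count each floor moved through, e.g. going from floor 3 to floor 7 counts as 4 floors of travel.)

Answer: 10

Derivation:
Start at floor 11 moving up, LOOK stop order: [9, 7, 6, 4, 3, 2, 1]
  11 → 9: |9-11| = 2, total = 2
  9 → 7: |7-9| = 2, total = 4
  7 → 6: |6-7| = 1, total = 5
  6 → 4: |4-6| = 2, total = 7
  4 → 3: |3-4| = 1, total = 8
  3 → 2: |2-3| = 1, total = 9
  2 → 1: |1-2| = 1, total = 10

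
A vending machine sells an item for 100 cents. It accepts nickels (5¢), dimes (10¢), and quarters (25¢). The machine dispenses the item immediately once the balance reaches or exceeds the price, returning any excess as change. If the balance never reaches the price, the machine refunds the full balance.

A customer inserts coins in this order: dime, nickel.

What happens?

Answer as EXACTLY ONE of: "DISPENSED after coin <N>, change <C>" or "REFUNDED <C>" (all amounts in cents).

Price: 100¢
Coin 1 (dime, 10¢): balance = 10¢
Coin 2 (nickel, 5¢): balance = 15¢
All coins inserted, balance 15¢ < price 100¢ → REFUND 15¢

Answer: REFUNDED 15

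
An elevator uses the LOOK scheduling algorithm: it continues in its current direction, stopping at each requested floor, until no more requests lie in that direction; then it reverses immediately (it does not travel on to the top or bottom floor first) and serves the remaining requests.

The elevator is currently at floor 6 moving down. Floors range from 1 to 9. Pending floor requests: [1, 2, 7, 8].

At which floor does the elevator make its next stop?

Answer: 2

Derivation:
Current floor: 6, direction: down
Requests above: [7, 8]
Requests below: [1, 2]
Moving down and requests lie below → nearest below is max([1, 2]) = 2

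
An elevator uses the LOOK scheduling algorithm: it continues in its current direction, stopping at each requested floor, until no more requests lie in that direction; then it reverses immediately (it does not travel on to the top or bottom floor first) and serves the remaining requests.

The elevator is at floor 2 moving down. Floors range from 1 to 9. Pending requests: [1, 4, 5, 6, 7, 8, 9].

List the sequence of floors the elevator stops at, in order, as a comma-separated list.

Answer: 1, 4, 5, 6, 7, 8, 9

Derivation:
Current: 2, moving DOWN
Serve below first (descending): [1]
Then reverse, serve above (ascending): [4, 5, 6, 7, 8, 9]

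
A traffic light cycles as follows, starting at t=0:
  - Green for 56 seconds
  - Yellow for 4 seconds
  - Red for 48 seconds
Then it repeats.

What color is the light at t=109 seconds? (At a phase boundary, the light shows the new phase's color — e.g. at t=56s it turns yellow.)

Cycle length = 56 + 4 + 48 = 108s
t = 109, phase_t = 109 mod 108 = 1
1 < 56 (green end) → GREEN

Answer: green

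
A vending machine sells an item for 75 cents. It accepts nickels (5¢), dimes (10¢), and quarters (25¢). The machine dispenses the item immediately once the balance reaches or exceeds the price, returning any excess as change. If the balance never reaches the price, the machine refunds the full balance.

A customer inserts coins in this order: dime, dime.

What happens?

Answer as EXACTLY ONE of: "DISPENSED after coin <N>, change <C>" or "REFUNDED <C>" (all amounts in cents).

Price: 75¢
Coin 1 (dime, 10¢): balance = 10¢
Coin 2 (dime, 10¢): balance = 20¢
All coins inserted, balance 20¢ < price 75¢ → REFUND 20¢

Answer: REFUNDED 20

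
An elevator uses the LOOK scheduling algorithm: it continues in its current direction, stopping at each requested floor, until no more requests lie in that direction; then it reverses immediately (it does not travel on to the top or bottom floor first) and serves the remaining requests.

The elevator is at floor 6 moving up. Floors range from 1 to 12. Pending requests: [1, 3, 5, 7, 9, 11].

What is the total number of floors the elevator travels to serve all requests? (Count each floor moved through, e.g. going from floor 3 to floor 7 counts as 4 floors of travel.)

Start at floor 6 moving up, LOOK stop order: [7, 9, 11, 5, 3, 1]
  6 → 7: |7-6| = 1, total = 1
  7 → 9: |9-7| = 2, total = 3
  9 → 11: |11-9| = 2, total = 5
  11 → 5: |5-11| = 6, total = 11
  5 → 3: |3-5| = 2, total = 13
  3 → 1: |1-3| = 2, total = 15

Answer: 15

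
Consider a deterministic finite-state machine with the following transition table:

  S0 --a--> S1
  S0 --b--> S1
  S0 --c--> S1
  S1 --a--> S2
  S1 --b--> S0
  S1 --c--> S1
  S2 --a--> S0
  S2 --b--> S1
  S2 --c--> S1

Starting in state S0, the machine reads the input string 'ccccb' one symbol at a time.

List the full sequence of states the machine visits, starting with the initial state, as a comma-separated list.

Answer: S0, S1, S1, S1, S1, S0

Derivation:
Start: S0
  read 'c': S0 --c--> S1
  read 'c': S1 --c--> S1
  read 'c': S1 --c--> S1
  read 'c': S1 --c--> S1
  read 'b': S1 --b--> S0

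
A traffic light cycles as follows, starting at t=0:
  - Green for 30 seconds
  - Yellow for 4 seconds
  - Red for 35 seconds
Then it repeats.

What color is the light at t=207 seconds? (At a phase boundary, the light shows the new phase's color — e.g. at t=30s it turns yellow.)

Answer: green

Derivation:
Cycle length = 30 + 4 + 35 = 69s
t = 207, phase_t = 207 mod 69 = 0
0 < 30 (green end) → GREEN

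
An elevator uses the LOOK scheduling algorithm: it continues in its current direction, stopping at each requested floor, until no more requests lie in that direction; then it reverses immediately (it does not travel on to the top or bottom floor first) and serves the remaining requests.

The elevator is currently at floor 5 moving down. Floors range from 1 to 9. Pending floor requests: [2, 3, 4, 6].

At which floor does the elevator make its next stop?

Current floor: 5, direction: down
Requests above: [6]
Requests below: [2, 3, 4]
Moving down and requests lie below → nearest below is max([2, 3, 4]) = 4

Answer: 4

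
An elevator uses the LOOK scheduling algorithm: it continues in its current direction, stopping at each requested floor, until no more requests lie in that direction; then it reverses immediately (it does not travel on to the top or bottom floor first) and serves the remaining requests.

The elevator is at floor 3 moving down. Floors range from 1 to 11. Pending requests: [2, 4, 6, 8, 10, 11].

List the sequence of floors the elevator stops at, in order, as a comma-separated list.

Current: 3, moving DOWN
Serve below first (descending): [2]
Then reverse, serve above (ascending): [4, 6, 8, 10, 11]

Answer: 2, 4, 6, 8, 10, 11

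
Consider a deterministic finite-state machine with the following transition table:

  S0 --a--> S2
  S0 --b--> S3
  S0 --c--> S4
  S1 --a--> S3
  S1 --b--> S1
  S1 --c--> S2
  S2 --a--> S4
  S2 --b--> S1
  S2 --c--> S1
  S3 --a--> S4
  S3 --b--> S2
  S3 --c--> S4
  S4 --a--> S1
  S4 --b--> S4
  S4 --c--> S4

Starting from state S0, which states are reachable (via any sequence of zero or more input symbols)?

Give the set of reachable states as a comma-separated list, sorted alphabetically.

BFS from S0:
  visit S0: S0--a-->S2 (new), S0--b-->S3 (new), S0--c-->S4 (new)
  visit S2: S2--a-->S4 (seen), S2--b-->S1 (new), S2--c-->S1 (seen)
  visit S3: S3--a-->S4 (seen), S3--b-->S2 (seen), S3--c-->S4 (seen)
  visit S4: S4--a-->S1 (seen), S4--b-->S4 (seen), S4--c-->S4 (seen)
  visit S1: S1--a-->S3 (seen), S1--b-->S1 (seen), S1--c-->S2 (seen)

Answer: S0, S1, S2, S3, S4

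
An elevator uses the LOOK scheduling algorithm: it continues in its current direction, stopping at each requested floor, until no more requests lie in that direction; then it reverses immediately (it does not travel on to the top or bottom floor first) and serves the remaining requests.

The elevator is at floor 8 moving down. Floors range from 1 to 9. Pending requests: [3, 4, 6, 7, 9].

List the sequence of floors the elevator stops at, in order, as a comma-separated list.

Current: 8, moving DOWN
Serve below first (descending): [7, 6, 4, 3]
Then reverse, serve above (ascending): [9]

Answer: 7, 6, 4, 3, 9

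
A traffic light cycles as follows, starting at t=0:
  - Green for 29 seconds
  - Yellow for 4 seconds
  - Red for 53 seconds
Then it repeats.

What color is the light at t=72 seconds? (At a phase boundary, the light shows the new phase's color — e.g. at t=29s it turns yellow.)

Answer: red

Derivation:
Cycle length = 29 + 4 + 53 = 86s
t = 72, phase_t = 72 mod 86 = 72
72 >= 33 → RED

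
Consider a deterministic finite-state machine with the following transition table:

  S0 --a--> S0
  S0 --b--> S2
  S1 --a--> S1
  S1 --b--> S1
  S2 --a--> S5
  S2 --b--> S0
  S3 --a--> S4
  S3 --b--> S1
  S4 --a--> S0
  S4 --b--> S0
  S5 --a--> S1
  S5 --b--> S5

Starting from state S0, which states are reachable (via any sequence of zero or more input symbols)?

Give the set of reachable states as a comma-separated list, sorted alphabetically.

BFS from S0:
  visit S0: S0--a-->S0 (seen), S0--b-->S2 (new)
  visit S2: S2--a-->S5 (new), S2--b-->S0 (seen)
  visit S5: S5--a-->S1 (new), S5--b-->S5 (seen)
  visit S1: S1--a-->S1 (seen), S1--b-->S1 (seen)

Answer: S0, S1, S2, S5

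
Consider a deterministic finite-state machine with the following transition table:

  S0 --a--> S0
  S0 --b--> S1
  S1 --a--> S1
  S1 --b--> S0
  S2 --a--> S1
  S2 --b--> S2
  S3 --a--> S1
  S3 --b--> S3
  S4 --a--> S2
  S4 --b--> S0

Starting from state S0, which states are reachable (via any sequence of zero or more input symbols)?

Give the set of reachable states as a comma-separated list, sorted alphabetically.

BFS from S0:
  visit S0: S0--a-->S0 (seen), S0--b-->S1 (new)
  visit S1: S1--a-->S1 (seen), S1--b-->S0 (seen)

Answer: S0, S1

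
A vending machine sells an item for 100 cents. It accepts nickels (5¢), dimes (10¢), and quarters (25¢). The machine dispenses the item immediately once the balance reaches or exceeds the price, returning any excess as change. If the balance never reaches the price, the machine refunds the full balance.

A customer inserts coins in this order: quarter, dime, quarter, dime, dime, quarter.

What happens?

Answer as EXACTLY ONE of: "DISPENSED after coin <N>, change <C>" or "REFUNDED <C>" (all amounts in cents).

Answer: DISPENSED after coin 6, change 5

Derivation:
Price: 100¢
Coin 1 (quarter, 25¢): balance = 25¢
Coin 2 (dime, 10¢): balance = 35¢
Coin 3 (quarter, 25¢): balance = 60¢
Coin 4 (dime, 10¢): balance = 70¢
Coin 5 (dime, 10¢): balance = 80¢
Coin 6 (quarter, 25¢): balance = 105¢
  → balance >= price → DISPENSE, change = 105 - 100 = 5¢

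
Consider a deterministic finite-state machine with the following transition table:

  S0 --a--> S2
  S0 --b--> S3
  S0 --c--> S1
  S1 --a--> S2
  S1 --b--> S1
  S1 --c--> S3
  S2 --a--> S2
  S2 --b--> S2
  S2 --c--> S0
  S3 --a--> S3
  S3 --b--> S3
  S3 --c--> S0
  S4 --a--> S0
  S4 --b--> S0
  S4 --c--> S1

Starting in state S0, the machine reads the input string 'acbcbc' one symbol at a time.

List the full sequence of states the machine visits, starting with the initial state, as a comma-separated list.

Answer: S0, S2, S0, S3, S0, S3, S0

Derivation:
Start: S0
  read 'a': S0 --a--> S2
  read 'c': S2 --c--> S0
  read 'b': S0 --b--> S3
  read 'c': S3 --c--> S0
  read 'b': S0 --b--> S3
  read 'c': S3 --c--> S0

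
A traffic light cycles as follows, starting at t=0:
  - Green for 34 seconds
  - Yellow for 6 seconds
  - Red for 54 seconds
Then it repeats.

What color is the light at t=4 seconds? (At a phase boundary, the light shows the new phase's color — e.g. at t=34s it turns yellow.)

Cycle length = 34 + 6 + 54 = 94s
t = 4, phase_t = 4 mod 94 = 4
4 < 34 (green end) → GREEN

Answer: green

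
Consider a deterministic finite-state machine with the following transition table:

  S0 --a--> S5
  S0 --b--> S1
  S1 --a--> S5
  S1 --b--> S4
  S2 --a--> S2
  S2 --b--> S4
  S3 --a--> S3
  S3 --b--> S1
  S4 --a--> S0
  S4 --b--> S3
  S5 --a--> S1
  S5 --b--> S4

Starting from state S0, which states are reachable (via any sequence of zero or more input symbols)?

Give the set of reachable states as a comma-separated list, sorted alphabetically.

BFS from S0:
  visit S0: S0--a-->S5 (new), S0--b-->S1 (new)
  visit S5: S5--a-->S1 (seen), S5--b-->S4 (new)
  visit S1: S1--a-->S5 (seen), S1--b-->S4 (seen)
  visit S4: S4--a-->S0 (seen), S4--b-->S3 (new)
  visit S3: S3--a-->S3 (seen), S3--b-->S1 (seen)

Answer: S0, S1, S3, S4, S5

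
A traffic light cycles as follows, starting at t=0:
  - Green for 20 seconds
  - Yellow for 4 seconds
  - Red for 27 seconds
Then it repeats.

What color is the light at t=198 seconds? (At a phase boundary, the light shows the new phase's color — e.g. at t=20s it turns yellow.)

Cycle length = 20 + 4 + 27 = 51s
t = 198, phase_t = 198 mod 51 = 45
45 >= 24 → RED

Answer: red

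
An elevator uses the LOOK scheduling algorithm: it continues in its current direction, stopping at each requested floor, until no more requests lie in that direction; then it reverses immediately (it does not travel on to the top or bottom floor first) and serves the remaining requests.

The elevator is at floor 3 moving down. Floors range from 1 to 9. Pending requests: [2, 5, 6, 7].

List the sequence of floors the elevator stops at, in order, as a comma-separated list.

Current: 3, moving DOWN
Serve below first (descending): [2]
Then reverse, serve above (ascending): [5, 6, 7]

Answer: 2, 5, 6, 7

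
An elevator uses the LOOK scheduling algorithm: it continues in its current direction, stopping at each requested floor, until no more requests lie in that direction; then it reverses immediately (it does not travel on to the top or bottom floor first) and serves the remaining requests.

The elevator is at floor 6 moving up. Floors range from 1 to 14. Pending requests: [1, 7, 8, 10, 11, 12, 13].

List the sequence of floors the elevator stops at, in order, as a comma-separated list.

Answer: 7, 8, 10, 11, 12, 13, 1

Derivation:
Current: 6, moving UP
Serve above first (ascending): [7, 8, 10, 11, 12, 13]
Then reverse, serve below (descending): [1]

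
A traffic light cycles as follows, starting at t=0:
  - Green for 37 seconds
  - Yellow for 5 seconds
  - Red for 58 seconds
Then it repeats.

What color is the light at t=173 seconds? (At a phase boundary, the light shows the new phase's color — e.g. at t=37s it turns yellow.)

Cycle length = 37 + 5 + 58 = 100s
t = 173, phase_t = 173 mod 100 = 73
73 >= 42 → RED

Answer: red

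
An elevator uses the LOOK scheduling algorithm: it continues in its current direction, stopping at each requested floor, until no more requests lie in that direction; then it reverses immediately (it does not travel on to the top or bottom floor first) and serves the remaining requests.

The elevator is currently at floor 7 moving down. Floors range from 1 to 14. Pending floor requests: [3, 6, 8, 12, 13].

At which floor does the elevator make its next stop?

Current floor: 7, direction: down
Requests above: [8, 12, 13]
Requests below: [3, 6]
Moving down and requests lie below → nearest below is max([3, 6]) = 6

Answer: 6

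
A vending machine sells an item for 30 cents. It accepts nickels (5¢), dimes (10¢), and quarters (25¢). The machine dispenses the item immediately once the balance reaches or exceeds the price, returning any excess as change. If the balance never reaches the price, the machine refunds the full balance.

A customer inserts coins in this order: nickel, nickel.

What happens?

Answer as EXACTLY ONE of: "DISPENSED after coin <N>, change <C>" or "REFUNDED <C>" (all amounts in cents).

Answer: REFUNDED 10

Derivation:
Price: 30¢
Coin 1 (nickel, 5¢): balance = 5¢
Coin 2 (nickel, 5¢): balance = 10¢
All coins inserted, balance 10¢ < price 30¢ → REFUND 10¢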